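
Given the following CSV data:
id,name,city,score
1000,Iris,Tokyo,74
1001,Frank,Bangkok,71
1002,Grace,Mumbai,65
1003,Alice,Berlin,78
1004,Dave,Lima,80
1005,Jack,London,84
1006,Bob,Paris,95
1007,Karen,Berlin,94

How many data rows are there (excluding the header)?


Counting rows (excluding header):
Header: id,name,city,score
Data rows: 8

ANSWER: 8


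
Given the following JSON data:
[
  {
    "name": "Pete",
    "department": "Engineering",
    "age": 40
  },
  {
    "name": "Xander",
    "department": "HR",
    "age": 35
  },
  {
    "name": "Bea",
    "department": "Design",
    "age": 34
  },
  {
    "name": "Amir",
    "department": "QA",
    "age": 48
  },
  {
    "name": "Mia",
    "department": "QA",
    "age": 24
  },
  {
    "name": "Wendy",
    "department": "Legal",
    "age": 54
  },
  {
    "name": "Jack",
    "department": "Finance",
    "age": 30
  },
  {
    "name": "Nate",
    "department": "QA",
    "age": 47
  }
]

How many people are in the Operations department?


Scanning records for department = Operations
  No matches found
Count: 0

ANSWER: 0


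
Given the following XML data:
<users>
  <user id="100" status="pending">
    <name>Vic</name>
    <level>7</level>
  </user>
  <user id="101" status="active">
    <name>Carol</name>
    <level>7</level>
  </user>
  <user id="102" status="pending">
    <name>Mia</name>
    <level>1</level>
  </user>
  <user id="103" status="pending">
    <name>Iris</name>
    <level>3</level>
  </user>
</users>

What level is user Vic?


Finding user: Vic
<level>7</level>

ANSWER: 7


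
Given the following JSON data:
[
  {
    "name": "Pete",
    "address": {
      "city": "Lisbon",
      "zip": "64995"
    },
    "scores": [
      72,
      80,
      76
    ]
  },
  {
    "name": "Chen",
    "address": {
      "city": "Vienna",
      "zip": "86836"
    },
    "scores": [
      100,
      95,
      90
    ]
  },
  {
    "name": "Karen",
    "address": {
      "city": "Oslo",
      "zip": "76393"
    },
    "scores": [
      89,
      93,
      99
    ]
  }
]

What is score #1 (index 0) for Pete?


Path: records[0].scores[0]
Value: 72

ANSWER: 72


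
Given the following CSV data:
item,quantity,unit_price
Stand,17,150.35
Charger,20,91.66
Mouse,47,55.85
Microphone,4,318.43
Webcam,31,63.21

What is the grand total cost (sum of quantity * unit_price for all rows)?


Computing row totals:
  Stand: 17 * 150.35 = 2555.95
  Charger: 20 * 91.66 = 1833.2
  Mouse: 47 * 55.85 = 2624.95
  Microphone: 4 * 318.43 = 1273.72
  Webcam: 31 * 63.21 = 1959.51
Grand total = 2555.95 + 1833.2 + 2624.95 + 1273.72 + 1959.51 = 10247.33

ANSWER: 10247.33


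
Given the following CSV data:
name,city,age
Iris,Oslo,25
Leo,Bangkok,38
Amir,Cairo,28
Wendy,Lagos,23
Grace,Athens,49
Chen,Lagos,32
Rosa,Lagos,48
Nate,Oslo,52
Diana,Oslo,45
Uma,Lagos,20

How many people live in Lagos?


Scanning city column for 'Lagos':
  Row 4: Wendy -> MATCH
  Row 6: Chen -> MATCH
  Row 7: Rosa -> MATCH
  Row 10: Uma -> MATCH
Total matches: 4

ANSWER: 4


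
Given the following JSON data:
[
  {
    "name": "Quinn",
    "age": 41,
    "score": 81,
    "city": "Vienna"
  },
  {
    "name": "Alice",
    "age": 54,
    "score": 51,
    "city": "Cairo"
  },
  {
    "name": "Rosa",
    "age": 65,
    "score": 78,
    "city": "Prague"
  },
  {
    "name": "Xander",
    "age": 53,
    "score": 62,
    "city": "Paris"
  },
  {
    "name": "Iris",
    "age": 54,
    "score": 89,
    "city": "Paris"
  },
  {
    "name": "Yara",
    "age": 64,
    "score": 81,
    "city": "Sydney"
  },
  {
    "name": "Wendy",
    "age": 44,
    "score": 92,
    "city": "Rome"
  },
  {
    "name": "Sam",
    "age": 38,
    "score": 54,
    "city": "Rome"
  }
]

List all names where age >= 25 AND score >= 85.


Checking both conditions:
  Quinn (age=41, score=81) -> no
  Alice (age=54, score=51) -> no
  Rosa (age=65, score=78) -> no
  Xander (age=53, score=62) -> no
  Iris (age=54, score=89) -> YES
  Yara (age=64, score=81) -> no
  Wendy (age=44, score=92) -> YES
  Sam (age=38, score=54) -> no


ANSWER: Iris, Wendy


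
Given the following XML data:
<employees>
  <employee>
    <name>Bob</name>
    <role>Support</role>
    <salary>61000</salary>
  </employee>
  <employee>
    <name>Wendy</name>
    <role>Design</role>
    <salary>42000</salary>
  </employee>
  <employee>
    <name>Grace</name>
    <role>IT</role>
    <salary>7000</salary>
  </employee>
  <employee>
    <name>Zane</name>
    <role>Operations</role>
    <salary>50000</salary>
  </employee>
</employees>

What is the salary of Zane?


Searching for <employee> with <name>Zane</name>
Found at position 4
<salary>50000</salary>

ANSWER: 50000


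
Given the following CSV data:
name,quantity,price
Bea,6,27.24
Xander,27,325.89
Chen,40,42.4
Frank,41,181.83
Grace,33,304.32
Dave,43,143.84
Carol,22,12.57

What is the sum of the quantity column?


Values in 'quantity' column:
  Row 1: 6
  Row 2: 27
  Row 3: 40
  Row 4: 41
  Row 5: 33
  Row 6: 43
  Row 7: 22
Sum = 6 + 27 + 40 + 41 + 33 + 43 + 22 = 212

ANSWER: 212


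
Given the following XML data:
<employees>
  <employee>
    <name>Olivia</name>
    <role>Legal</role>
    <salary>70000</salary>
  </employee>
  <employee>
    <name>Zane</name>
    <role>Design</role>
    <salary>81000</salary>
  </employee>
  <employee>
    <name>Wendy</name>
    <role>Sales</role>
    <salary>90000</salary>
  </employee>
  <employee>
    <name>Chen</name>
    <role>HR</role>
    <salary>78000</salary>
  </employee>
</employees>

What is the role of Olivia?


Searching for <employee> with <name>Olivia</name>
Found at position 1
<role>Legal</role>

ANSWER: Legal


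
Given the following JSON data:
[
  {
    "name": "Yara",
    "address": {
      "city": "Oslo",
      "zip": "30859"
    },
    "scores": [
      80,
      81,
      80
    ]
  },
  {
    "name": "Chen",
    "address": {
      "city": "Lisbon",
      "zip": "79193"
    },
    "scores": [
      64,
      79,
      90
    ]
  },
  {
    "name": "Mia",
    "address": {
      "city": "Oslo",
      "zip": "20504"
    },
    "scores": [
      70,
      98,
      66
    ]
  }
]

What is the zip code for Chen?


Path: records[1].address.zip
Value: 79193

ANSWER: 79193


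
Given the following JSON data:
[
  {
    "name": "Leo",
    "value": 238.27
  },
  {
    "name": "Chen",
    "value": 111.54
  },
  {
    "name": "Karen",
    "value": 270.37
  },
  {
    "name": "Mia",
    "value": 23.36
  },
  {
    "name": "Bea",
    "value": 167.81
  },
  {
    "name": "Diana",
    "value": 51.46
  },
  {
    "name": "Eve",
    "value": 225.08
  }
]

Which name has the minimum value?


Comparing values:
  Leo: 238.27
  Chen: 111.54
  Karen: 270.37
  Mia: 23.36
  Bea: 167.81
  Diana: 51.46
  Eve: 225.08
Minimum: Mia (23.36)

ANSWER: Mia


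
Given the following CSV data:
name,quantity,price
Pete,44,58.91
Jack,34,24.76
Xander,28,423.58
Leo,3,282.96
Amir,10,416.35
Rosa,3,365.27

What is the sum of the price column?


Values in 'price' column:
  Row 1: 58.91
  Row 2: 24.76
  Row 3: 423.58
  Row 4: 282.96
  Row 5: 416.35
  Row 6: 365.27
Sum = 58.91 + 24.76 + 423.58 + 282.96 + 416.35 + 365.27 = 1571.83

ANSWER: 1571.83


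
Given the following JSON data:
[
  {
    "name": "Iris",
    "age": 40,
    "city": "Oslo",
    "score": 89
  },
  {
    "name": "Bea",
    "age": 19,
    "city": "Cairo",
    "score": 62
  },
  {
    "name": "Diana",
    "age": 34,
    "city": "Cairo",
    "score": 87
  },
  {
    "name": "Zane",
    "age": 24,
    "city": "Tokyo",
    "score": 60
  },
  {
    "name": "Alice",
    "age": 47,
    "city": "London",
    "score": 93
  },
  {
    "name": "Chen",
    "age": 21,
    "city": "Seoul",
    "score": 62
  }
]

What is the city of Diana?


Looking up record where name = Diana
Record index: 2
Field 'city' = Cairo

ANSWER: Cairo


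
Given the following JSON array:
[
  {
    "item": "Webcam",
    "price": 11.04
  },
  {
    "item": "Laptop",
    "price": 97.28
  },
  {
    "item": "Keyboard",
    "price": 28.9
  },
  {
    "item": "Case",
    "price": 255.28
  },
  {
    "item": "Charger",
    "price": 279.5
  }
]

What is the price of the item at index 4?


Array index 4 -> Charger
price = 279.5

ANSWER: 279.5


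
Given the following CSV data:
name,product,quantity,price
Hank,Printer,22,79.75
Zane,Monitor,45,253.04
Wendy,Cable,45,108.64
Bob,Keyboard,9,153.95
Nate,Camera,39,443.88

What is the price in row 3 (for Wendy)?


Row 3: Wendy
Column 'price' = 108.64

ANSWER: 108.64


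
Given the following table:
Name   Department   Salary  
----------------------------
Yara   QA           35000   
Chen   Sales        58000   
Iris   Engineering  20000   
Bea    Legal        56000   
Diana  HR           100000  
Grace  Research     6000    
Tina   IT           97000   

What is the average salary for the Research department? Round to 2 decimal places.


Research department members:
  Grace: 6000
Sum = 6000
Count = 1
Average = 6000 / 1 = 6000.00

ANSWER: 6000.00


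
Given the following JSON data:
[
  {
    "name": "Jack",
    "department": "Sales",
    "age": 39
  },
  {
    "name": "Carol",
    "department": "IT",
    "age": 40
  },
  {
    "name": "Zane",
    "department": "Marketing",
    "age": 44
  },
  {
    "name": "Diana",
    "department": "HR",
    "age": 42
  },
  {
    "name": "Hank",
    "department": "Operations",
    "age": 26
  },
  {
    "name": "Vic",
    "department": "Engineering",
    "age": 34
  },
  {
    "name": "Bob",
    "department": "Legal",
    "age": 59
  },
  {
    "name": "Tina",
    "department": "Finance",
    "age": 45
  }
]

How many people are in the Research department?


Scanning records for department = Research
  No matches found
Count: 0

ANSWER: 0


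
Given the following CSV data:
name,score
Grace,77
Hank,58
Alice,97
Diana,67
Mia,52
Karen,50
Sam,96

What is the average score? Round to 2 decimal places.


Scores: 77, 58, 97, 67, 52, 50, 96
Sum = 497
Count = 7
Average = 497 / 7 = 71.00

ANSWER: 71.00


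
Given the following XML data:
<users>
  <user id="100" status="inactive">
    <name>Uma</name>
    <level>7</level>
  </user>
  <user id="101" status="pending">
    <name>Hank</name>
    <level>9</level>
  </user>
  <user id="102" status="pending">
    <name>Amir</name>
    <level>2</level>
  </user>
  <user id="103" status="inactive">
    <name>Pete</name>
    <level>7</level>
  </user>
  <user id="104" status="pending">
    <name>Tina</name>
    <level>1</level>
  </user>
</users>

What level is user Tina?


Finding user: Tina
<level>1</level>

ANSWER: 1


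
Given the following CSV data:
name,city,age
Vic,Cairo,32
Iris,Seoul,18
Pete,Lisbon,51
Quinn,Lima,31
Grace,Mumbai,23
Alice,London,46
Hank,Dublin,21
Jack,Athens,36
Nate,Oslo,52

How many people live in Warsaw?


Scanning city column for 'Warsaw':
Total matches: 0

ANSWER: 0


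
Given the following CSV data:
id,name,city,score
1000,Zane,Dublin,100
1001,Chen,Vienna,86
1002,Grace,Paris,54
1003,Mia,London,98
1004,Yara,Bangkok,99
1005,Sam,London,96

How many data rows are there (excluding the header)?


Counting rows (excluding header):
Header: id,name,city,score
Data rows: 6

ANSWER: 6


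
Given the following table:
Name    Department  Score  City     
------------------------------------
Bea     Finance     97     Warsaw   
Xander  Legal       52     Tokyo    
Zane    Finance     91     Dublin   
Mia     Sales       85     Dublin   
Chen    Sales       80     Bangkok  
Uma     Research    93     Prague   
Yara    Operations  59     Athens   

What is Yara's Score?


Row 7: Yara
Score = 59

ANSWER: 59


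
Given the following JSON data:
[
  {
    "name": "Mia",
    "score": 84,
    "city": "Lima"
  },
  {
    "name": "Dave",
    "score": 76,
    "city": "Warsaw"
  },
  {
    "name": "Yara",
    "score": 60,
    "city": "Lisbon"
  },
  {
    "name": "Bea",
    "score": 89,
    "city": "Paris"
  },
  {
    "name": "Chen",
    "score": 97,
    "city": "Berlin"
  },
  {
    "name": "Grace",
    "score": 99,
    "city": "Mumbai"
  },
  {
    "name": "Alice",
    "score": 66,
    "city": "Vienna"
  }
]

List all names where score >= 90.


Filtering records where score >= 90:
  Mia (score=84) -> no
  Dave (score=76) -> no
  Yara (score=60) -> no
  Bea (score=89) -> no
  Chen (score=97) -> YES
  Grace (score=99) -> YES
  Alice (score=66) -> no


ANSWER: Chen, Grace


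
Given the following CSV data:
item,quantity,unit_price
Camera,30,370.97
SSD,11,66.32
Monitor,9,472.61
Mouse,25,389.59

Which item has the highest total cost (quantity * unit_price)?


Computing row totals:
  Camera: 11129.1
  SSD: 729.52
  Monitor: 4253.49
  Mouse: 9739.75
Maximum: Camera (11129.1)

ANSWER: Camera


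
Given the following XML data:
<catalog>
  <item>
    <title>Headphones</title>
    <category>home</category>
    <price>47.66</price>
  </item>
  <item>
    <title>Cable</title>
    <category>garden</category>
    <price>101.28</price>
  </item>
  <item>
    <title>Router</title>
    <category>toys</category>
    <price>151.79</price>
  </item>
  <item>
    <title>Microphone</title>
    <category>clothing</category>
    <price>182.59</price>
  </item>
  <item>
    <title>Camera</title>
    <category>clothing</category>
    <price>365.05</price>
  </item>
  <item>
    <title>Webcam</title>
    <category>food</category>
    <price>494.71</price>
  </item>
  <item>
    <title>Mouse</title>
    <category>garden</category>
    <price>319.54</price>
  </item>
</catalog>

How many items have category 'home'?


Scanning <item> elements for <category>home</category>:
  Item 1: Headphones -> MATCH
Count: 1

ANSWER: 1


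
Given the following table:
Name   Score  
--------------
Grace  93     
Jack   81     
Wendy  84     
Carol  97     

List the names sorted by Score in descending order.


Sorting by Score (descending):
  Carol: 97
  Grace: 93
  Wendy: 84
  Jack: 81


ANSWER: Carol, Grace, Wendy, Jack


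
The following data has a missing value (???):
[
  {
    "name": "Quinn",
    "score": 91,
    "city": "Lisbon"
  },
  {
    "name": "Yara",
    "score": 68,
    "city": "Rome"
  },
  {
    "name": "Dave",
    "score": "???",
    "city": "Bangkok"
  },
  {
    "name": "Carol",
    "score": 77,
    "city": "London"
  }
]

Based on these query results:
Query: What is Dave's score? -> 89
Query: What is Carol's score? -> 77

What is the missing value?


The missing value is Dave's score
From query: Dave's score = 89

ANSWER: 89


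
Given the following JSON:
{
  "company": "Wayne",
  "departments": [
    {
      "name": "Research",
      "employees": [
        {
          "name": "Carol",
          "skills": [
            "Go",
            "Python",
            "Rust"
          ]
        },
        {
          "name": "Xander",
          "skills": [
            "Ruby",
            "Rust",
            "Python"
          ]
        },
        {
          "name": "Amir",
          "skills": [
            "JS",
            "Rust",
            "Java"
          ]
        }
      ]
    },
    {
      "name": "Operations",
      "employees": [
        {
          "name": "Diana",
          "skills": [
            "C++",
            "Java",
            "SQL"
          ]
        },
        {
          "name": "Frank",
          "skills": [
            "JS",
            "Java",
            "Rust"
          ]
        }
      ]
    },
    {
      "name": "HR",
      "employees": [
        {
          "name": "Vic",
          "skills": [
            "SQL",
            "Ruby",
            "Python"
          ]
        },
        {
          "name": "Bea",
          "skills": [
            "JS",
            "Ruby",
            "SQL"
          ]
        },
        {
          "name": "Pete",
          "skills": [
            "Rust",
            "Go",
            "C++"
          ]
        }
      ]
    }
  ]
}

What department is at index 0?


Path: departments[0].name
Value: Research

ANSWER: Research


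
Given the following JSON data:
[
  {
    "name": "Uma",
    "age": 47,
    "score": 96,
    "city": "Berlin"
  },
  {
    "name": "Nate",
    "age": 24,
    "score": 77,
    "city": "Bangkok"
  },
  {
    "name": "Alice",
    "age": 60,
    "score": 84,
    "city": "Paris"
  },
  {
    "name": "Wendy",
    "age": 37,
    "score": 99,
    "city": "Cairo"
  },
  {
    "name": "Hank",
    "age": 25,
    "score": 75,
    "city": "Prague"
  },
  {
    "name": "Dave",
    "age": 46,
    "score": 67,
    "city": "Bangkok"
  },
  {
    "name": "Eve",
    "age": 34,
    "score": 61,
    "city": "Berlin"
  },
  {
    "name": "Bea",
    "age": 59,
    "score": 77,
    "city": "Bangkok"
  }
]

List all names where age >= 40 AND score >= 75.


Checking both conditions:
  Uma (age=47, score=96) -> YES
  Nate (age=24, score=77) -> no
  Alice (age=60, score=84) -> YES
  Wendy (age=37, score=99) -> no
  Hank (age=25, score=75) -> no
  Dave (age=46, score=67) -> no
  Eve (age=34, score=61) -> no
  Bea (age=59, score=77) -> YES


ANSWER: Uma, Alice, Bea


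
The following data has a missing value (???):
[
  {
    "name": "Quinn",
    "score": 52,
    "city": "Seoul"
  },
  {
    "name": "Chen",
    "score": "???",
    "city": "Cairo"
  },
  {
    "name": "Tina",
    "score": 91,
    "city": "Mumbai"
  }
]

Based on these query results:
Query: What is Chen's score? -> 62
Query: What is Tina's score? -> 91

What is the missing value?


The missing value is Chen's score
From query: Chen's score = 62

ANSWER: 62


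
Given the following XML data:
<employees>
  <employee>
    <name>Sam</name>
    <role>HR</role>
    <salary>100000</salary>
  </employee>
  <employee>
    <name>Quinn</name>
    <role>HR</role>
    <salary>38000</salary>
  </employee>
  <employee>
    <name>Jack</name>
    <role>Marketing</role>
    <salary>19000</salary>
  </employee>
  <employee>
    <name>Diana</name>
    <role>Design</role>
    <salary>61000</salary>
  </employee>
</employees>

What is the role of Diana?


Searching for <employee> with <name>Diana</name>
Found at position 4
<role>Design</role>

ANSWER: Design


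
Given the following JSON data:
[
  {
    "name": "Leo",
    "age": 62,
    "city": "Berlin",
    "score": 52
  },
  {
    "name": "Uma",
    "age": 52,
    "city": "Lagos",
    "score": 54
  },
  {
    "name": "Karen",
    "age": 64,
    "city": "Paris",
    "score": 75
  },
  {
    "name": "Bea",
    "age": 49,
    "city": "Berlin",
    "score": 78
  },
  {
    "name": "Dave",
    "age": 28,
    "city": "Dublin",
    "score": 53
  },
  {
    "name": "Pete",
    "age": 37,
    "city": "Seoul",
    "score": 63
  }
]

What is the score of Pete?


Looking up record where name = Pete
Record index: 5
Field 'score' = 63

ANSWER: 63


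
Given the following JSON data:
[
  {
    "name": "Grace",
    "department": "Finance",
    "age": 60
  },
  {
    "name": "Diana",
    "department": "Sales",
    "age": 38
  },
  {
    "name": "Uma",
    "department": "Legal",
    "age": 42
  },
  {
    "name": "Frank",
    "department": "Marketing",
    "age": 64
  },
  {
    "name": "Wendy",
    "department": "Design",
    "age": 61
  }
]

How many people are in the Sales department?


Scanning records for department = Sales
  Record 1: Diana
Count: 1

ANSWER: 1


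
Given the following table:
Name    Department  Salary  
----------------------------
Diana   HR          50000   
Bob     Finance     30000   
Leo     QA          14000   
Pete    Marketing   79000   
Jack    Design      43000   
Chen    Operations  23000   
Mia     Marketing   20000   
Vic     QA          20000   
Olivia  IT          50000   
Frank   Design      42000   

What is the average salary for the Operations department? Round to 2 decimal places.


Operations department members:
  Chen: 23000
Sum = 23000
Count = 1
Average = 23000 / 1 = 23000.00

ANSWER: 23000.00


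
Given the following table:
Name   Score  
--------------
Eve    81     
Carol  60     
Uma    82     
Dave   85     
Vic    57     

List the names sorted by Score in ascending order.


Sorting by Score (ascending):
  Vic: 57
  Carol: 60
  Eve: 81
  Uma: 82
  Dave: 85


ANSWER: Vic, Carol, Eve, Uma, Dave


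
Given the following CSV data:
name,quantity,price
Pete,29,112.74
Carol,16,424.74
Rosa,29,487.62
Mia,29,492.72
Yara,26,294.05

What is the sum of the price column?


Values in 'price' column:
  Row 1: 112.74
  Row 2: 424.74
  Row 3: 487.62
  Row 4: 492.72
  Row 5: 294.05
Sum = 112.74 + 424.74 + 487.62 + 492.72 + 294.05 = 1811.87

ANSWER: 1811.87


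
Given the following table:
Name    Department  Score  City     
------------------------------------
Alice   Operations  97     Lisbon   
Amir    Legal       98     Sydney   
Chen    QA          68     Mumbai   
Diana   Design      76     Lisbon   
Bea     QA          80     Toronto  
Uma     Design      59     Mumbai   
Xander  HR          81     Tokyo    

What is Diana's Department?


Row 4: Diana
Department = Design

ANSWER: Design


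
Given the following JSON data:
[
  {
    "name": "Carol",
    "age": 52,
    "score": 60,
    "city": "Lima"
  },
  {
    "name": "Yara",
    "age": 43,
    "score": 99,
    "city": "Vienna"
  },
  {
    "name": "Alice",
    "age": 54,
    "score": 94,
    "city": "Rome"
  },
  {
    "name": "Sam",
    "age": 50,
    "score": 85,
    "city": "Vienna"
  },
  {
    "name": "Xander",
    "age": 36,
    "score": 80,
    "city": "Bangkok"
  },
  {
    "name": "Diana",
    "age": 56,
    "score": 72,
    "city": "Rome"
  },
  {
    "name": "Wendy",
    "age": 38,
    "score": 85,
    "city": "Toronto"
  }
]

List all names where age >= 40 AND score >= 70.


Checking both conditions:
  Carol (age=52, score=60) -> no
  Yara (age=43, score=99) -> YES
  Alice (age=54, score=94) -> YES
  Sam (age=50, score=85) -> YES
  Xander (age=36, score=80) -> no
  Diana (age=56, score=72) -> YES
  Wendy (age=38, score=85) -> no


ANSWER: Yara, Alice, Sam, Diana


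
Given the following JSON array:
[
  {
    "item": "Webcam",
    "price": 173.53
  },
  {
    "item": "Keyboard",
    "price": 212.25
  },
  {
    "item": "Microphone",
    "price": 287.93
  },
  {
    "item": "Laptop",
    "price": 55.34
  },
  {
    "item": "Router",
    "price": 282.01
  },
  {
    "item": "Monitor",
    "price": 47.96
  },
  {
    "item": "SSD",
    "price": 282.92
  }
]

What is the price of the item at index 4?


Array index 4 -> Router
price = 282.01

ANSWER: 282.01


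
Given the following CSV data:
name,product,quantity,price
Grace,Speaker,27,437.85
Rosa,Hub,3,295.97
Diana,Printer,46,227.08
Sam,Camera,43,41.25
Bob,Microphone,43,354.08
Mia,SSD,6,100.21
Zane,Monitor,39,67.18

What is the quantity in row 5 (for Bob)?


Row 5: Bob
Column 'quantity' = 43

ANSWER: 43


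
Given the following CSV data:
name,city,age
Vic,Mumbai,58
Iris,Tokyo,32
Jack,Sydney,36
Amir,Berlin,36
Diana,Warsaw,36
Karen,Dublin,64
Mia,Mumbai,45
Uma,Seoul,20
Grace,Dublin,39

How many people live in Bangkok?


Scanning city column for 'Bangkok':
Total matches: 0

ANSWER: 0


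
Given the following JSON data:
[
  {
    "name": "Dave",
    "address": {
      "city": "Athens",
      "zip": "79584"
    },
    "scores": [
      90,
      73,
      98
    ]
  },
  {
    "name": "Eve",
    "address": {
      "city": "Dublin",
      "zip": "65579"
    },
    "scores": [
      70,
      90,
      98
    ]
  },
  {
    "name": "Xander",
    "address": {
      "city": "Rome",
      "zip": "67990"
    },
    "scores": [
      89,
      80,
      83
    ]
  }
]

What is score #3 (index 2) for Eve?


Path: records[1].scores[2]
Value: 98

ANSWER: 98


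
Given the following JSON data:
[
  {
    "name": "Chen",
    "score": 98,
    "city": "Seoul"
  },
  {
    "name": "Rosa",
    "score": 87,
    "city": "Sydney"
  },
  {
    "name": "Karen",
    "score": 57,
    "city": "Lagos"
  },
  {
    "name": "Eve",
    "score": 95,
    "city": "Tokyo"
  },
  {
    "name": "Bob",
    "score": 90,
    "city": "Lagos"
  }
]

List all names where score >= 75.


Filtering records where score >= 75:
  Chen (score=98) -> YES
  Rosa (score=87) -> YES
  Karen (score=57) -> no
  Eve (score=95) -> YES
  Bob (score=90) -> YES


ANSWER: Chen, Rosa, Eve, Bob


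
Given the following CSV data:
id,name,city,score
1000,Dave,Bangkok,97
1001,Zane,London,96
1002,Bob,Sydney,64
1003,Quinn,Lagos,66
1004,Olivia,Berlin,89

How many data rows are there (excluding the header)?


Counting rows (excluding header):
Header: id,name,city,score
Data rows: 5

ANSWER: 5


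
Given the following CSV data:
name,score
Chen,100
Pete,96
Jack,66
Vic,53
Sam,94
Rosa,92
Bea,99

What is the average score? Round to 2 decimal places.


Scores: 100, 96, 66, 53, 94, 92, 99
Sum = 600
Count = 7
Average = 600 / 7 = 85.71

ANSWER: 85.71


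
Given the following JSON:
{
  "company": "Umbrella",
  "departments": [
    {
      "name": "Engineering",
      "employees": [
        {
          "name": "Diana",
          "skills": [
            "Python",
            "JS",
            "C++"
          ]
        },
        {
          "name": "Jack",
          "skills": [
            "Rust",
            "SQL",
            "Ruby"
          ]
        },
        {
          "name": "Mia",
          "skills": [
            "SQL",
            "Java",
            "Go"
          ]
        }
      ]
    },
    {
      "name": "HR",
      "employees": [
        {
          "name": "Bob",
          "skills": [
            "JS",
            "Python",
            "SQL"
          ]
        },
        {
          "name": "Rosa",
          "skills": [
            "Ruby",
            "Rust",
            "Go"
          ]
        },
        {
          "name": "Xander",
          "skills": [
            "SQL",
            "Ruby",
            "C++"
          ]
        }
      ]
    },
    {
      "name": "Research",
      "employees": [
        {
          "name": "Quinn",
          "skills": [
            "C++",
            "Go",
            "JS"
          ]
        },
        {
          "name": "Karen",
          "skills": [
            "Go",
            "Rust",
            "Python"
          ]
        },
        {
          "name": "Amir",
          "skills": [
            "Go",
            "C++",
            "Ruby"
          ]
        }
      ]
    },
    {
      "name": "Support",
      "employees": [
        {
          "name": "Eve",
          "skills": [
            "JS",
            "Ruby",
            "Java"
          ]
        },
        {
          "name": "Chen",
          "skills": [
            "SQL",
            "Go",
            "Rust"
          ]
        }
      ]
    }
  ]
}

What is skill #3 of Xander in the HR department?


Path: departments[1].employees[2].skills[2]
Value: C++

ANSWER: C++


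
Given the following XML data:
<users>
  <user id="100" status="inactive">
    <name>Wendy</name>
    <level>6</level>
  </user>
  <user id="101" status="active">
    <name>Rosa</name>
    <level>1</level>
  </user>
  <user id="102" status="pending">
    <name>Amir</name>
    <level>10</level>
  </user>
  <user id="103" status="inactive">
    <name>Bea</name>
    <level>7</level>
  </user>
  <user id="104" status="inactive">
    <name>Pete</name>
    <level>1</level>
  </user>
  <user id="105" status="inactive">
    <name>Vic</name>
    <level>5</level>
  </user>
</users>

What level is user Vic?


Finding user: Vic
<level>5</level>

ANSWER: 5


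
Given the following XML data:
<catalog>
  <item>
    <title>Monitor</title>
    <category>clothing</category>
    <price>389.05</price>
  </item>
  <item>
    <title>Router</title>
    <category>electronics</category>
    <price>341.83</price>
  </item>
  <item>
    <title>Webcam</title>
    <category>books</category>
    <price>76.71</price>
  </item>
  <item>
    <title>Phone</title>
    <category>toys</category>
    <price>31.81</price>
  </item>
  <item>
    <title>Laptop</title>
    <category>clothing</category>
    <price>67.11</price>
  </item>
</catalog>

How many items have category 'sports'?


Scanning <item> elements for <category>sports</category>:
Count: 0

ANSWER: 0


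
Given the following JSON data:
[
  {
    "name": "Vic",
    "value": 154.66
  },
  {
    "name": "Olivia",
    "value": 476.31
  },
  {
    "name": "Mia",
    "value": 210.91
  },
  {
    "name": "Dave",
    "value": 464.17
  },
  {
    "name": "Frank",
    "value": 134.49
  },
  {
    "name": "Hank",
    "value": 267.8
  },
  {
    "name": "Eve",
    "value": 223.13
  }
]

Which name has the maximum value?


Comparing values:
  Vic: 154.66
  Olivia: 476.31
  Mia: 210.91
  Dave: 464.17
  Frank: 134.49
  Hank: 267.8
  Eve: 223.13
Maximum: Olivia (476.31)

ANSWER: Olivia


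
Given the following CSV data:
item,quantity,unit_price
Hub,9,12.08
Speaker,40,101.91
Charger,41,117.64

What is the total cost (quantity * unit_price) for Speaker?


Row: Speaker
quantity = 40
unit_price = 101.91
total = 40 * 101.91 = 4076.4

ANSWER: 4076.4


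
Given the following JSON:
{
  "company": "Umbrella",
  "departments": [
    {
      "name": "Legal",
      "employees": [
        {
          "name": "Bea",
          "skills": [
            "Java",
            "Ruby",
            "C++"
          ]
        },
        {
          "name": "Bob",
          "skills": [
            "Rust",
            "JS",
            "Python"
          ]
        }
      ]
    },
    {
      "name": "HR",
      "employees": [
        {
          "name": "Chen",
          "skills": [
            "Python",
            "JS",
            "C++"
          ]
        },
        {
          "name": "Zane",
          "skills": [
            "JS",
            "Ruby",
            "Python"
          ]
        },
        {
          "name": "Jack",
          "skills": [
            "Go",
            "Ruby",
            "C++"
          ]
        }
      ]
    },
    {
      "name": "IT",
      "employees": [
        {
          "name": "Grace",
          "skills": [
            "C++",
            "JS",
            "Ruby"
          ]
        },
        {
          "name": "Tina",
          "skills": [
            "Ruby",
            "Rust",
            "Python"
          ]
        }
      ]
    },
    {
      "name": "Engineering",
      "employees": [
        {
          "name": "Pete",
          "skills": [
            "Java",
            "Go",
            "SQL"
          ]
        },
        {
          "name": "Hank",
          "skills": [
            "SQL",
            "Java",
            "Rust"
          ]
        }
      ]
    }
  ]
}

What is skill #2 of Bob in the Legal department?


Path: departments[0].employees[1].skills[1]
Value: JS

ANSWER: JS


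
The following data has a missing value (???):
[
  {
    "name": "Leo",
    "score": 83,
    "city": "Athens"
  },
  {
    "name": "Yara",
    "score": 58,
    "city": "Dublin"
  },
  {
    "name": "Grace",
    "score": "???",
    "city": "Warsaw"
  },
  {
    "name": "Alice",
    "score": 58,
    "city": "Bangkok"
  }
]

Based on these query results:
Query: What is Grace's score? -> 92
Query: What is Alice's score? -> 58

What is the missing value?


The missing value is Grace's score
From query: Grace's score = 92

ANSWER: 92


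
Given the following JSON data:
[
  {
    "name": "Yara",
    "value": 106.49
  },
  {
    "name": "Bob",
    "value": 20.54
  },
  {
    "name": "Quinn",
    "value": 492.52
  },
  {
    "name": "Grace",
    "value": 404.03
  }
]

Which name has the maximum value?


Comparing values:
  Yara: 106.49
  Bob: 20.54
  Quinn: 492.52
  Grace: 404.03
Maximum: Quinn (492.52)

ANSWER: Quinn


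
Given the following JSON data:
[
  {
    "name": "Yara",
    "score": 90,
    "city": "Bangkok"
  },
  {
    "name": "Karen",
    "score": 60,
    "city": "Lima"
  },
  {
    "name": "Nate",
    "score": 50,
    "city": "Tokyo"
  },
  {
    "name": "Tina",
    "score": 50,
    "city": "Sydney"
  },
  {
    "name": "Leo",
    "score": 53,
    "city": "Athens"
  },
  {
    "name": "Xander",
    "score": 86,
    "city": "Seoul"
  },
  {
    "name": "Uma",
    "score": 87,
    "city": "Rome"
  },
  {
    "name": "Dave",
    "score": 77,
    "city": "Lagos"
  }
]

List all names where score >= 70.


Filtering records where score >= 70:
  Yara (score=90) -> YES
  Karen (score=60) -> no
  Nate (score=50) -> no
  Tina (score=50) -> no
  Leo (score=53) -> no
  Xander (score=86) -> YES
  Uma (score=87) -> YES
  Dave (score=77) -> YES


ANSWER: Yara, Xander, Uma, Dave


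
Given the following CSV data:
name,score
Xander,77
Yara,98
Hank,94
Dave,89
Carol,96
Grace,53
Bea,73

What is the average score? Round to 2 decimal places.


Scores: 77, 98, 94, 89, 96, 53, 73
Sum = 580
Count = 7
Average = 580 / 7 = 82.86

ANSWER: 82.86


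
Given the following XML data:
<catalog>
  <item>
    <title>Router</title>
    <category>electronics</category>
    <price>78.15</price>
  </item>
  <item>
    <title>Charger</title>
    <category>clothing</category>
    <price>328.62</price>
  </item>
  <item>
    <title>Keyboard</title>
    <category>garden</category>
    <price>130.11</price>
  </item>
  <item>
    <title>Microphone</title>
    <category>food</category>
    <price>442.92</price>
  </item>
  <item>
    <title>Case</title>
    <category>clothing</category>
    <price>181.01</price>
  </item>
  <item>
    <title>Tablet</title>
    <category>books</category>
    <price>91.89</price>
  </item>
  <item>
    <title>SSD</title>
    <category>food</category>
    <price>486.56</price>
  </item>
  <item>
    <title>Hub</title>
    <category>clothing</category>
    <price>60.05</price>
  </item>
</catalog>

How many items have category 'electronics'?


Scanning <item> elements for <category>electronics</category>:
  Item 1: Router -> MATCH
Count: 1

ANSWER: 1


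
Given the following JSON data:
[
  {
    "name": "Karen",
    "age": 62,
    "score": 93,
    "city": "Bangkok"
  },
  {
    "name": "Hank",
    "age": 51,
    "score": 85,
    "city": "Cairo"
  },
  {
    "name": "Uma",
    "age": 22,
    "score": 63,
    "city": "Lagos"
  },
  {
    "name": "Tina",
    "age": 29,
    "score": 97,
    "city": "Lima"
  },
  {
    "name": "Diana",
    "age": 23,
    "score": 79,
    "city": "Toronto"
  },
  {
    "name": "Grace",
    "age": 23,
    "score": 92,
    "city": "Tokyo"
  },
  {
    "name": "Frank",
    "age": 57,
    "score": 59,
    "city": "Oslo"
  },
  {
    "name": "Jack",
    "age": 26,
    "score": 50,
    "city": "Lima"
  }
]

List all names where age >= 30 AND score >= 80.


Checking both conditions:
  Karen (age=62, score=93) -> YES
  Hank (age=51, score=85) -> YES
  Uma (age=22, score=63) -> no
  Tina (age=29, score=97) -> no
  Diana (age=23, score=79) -> no
  Grace (age=23, score=92) -> no
  Frank (age=57, score=59) -> no
  Jack (age=26, score=50) -> no


ANSWER: Karen, Hank


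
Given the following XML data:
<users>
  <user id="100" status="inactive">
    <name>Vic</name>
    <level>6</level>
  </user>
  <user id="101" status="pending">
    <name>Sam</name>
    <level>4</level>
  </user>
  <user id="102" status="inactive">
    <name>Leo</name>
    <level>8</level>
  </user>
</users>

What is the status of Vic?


Finding user with name = Vic
user id="100" status="inactive"

ANSWER: inactive


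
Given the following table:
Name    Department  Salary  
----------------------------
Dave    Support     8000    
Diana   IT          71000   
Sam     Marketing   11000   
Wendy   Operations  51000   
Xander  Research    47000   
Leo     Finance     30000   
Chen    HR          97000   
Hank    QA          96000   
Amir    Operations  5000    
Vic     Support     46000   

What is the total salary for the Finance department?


Finance department members:
  Leo: 30000
Total = 30000 = 30000

ANSWER: 30000


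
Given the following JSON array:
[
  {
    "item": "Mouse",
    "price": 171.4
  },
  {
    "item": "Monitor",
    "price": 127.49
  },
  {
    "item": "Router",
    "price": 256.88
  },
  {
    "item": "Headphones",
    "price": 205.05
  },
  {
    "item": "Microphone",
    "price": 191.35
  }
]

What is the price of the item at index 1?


Array index 1 -> Monitor
price = 127.49

ANSWER: 127.49


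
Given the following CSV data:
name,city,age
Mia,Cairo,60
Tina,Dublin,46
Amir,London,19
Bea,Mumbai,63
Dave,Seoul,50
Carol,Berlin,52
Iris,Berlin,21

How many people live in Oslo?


Scanning city column for 'Oslo':
Total matches: 0

ANSWER: 0


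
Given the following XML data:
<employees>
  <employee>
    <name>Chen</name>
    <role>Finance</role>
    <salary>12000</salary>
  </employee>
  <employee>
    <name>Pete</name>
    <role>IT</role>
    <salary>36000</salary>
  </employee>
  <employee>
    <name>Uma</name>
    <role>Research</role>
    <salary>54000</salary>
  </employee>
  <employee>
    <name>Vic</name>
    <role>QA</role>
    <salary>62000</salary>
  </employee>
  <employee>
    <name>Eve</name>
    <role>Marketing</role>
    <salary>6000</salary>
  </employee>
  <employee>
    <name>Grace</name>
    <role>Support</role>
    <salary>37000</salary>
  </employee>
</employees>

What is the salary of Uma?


Searching for <employee> with <name>Uma</name>
Found at position 3
<salary>54000</salary>

ANSWER: 54000


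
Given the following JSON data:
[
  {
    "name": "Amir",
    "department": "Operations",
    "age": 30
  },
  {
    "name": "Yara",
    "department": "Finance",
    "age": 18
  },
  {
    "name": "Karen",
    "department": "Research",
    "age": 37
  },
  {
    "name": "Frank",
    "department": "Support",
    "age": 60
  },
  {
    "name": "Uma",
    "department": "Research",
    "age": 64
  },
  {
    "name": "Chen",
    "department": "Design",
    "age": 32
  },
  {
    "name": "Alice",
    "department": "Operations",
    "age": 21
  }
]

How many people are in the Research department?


Scanning records for department = Research
  Record 2: Karen
  Record 4: Uma
Count: 2

ANSWER: 2


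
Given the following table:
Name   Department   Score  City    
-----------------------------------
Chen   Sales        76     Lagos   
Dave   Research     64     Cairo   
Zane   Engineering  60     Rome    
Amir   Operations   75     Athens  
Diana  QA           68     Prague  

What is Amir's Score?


Row 4: Amir
Score = 75

ANSWER: 75


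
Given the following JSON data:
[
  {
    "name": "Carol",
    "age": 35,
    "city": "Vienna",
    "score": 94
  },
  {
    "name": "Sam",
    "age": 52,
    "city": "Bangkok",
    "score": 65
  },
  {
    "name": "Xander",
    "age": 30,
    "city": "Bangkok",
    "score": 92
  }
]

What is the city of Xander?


Looking up record where name = Xander
Record index: 2
Field 'city' = Bangkok

ANSWER: Bangkok


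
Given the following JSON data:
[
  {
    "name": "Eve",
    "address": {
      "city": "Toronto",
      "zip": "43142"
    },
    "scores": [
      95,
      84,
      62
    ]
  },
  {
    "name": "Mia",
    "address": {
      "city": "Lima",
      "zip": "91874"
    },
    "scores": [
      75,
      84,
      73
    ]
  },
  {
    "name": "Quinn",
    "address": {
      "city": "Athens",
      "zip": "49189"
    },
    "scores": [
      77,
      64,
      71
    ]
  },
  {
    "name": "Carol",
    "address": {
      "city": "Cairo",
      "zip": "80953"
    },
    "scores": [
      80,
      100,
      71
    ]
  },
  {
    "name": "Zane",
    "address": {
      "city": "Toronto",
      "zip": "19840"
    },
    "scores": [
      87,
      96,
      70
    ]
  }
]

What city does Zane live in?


Path: records[4].address.city
Value: Toronto

ANSWER: Toronto


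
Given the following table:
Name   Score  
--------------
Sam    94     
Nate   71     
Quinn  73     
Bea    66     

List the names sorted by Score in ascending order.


Sorting by Score (ascending):
  Bea: 66
  Nate: 71
  Quinn: 73
  Sam: 94


ANSWER: Bea, Nate, Quinn, Sam


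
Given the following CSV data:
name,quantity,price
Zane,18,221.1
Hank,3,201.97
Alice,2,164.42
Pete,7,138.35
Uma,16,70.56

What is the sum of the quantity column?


Values in 'quantity' column:
  Row 1: 18
  Row 2: 3
  Row 3: 2
  Row 4: 7
  Row 5: 16
Sum = 18 + 3 + 2 + 7 + 16 = 46

ANSWER: 46


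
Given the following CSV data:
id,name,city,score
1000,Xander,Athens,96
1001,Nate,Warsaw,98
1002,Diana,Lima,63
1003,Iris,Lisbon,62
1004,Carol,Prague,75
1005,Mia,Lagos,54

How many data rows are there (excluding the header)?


Counting rows (excluding header):
Header: id,name,city,score
Data rows: 6

ANSWER: 6
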